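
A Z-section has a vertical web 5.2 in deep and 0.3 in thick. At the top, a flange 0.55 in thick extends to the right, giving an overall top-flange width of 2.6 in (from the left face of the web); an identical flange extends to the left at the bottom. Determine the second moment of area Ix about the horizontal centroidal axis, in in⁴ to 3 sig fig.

Split into non-overlapping primitives; take the origin at the lower-left of the bounding box.
Web: 0.3 × 5.2, A = 1.56 in², y = 2.6 in, Ī = 3.5152 in⁴.
Top flange (beyond web): 2.3 × 0.55, A = 1.265 in², y = 4.925 in, Ī = 0.031889 in⁴.
Bottom flange (beyond web): 2.3 × 0.55, A = 1.265 in², y = 0.275 in, Ī = 0.031889 in⁴.
Centroid: ȳ = ΣA·y / ΣA = 2.6 in.
Transfer each piece to the horizontal centroidal axis using Ī + A·d² with d = y − 2.6:
  web: d = 0 in → contributes +3.5152 in⁴
  top flange (beyond web): d = 2.325 in → contributes +6.87 in⁴
  bottom flange (beyond web): d = -2.325 in → contributes +6.87 in⁴
Total I = 17.255 in⁴.

Ix ≈ 17.3 in⁴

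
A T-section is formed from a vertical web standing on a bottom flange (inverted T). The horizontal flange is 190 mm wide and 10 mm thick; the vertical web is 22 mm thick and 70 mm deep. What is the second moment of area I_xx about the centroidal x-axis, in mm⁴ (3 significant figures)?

Treat the section as a set of non-overlapping primitives; coordinates are from the bounding-box lower-left.
Flange: 190 × 10, A = 1 900 mm², y = 5 mm, Ī = 15 833 mm⁴.
Web: 22 × 70, A = 1 540 mm², y = 45 mm, Ī = 628 833 mm⁴.
Centroid: ȳ = ΣA·y / ΣA = 22.907 mm.
Transfer each piece to the centroidal x-axis using Ī + A·d² with d = y − 22.907:
  flange: d = -17.907 mm → contributes +625 087 mm⁴
  web: d = 22.093 mm → contributes +1 380 510 mm⁴
Total I = 2 005 597 mm⁴.

I_xx ≈ 2.01 × 10⁶ mm⁴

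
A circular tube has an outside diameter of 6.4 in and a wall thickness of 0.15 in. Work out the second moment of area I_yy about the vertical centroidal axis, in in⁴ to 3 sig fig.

Break the section into simple shapes (no overlaps), measuring from the bottom-left corner of the bounding box.
Outer circle: ⌀6.4, A = 32.17 in², x = 3.2 in, Ī = 82.355 in⁴.
Bore (subtracted): ⌀6.1, A = 29.225 in², x = 3.2 in, Ī = 67.966 in⁴.
By symmetry the centroid is at mid-width, x̄ = 3.2 in.
All pieces are centred on the vertical centroidal axis, so I = ΣĪ (holes subtracted) = 14.389 in⁴.

I_yy ≈ 14.4 in⁴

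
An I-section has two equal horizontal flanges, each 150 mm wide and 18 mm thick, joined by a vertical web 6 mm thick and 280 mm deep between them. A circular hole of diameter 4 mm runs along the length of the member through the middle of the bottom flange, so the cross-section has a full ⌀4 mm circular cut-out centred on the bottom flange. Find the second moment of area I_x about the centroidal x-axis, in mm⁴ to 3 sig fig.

Break the section into simple shapes (no overlaps), measuring from the bottom-left corner of the bounding box.
Bottom flange: 150 × 18, A = 2 700 mm², y = 9 mm, Ī = 72 900 mm⁴.
Web: 6 × 280, A = 1 680 mm², y = 158 mm, Ī = 10 976 000 mm⁴.
Top flange: 150 × 18, A = 2 700 mm², y = 307 mm, Ī = 72 900 mm⁴.
Hole (subtracted): ⌀4, A = 12.566 mm², y = 9 mm, Ī = 12.566 mm⁴.
Centroid: ȳ = ΣA·y / ΣA = 158.26 mm.
Transfer each piece to the centroidal x-axis using Ī + A·d² with d = y − 158.26:
  bottom flange: d = -149.26 mm → contributes +60 228 954 mm⁴
  web: d = -0.26493 mm → contributes +10 976 118 mm⁴
  top flange: d = 148.74 mm → contributes +59 802 625 mm⁴
  hole: d = -149.26 mm → contributes −279 992 mm⁴
Total I = 130 727 705 mm⁴.

I_x ≈ 1.31 × 10⁸ mm⁴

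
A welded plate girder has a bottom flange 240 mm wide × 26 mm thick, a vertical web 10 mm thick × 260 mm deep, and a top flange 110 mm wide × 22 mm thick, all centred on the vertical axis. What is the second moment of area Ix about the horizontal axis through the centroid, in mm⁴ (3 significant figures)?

Ix ≈ 1.64 × 10⁸ mm⁴

Decompose the section into non-overlapping parts with the origin at the bottom-left of its bounding rectangle.
Bottom plate: 240 × 26, A = 6 240 mm², y = 13 mm, Ī = 351 520 mm⁴.
Web plate: 10 × 260, A = 2 600 mm², y = 156 mm, Ī = 14 646 667 mm⁴.
Top plate: 110 × 22, A = 2 420 mm², y = 297 mm, Ī = 97 607 mm⁴.
Centroid: ȳ = ΣA·y / ΣA = 107.06 mm.
Transfer each piece to the horizontal axis through the centroid using Ī + A·d² with d = y − 107.06:
  bottom plate: d = -94.057 mm → contributes +55 554 858 mm⁴
  web plate: d = 48.943 mm → contributes +20 874 793 mm⁴
  top plate: d = 189.94 mm → contributes +87 407 346 mm⁴
Total I = 163 836 997 mm⁴.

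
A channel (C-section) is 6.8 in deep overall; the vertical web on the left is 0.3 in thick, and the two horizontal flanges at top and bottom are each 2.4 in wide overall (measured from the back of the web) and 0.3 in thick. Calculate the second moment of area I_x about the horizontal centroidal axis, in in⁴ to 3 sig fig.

Decompose the section into non-overlapping parts with the origin at the bottom-left of its bounding rectangle.
Web: 0.3 × 6.8, A = 2.04 in², y = 3.4 in, Ī = 7.8608 in⁴.
Top flange (beyond web): 2.1 × 0.3, A = 0.63 in², y = 6.65 in, Ī = 0.004725 in⁴.
Bottom flange (beyond web): 2.1 × 0.3, A = 0.63 in², y = 0.15 in, Ī = 0.004725 in⁴.
By symmetry the centroid is at mid-height, ȳ = 3.4 in.
Transfer each piece to the horizontal centroidal axis using Ī + A·d² with d = y − 3.4:
  web: d = 0 in → contributes +7.8608 in⁴
  top flange (beyond web): d = 3.25 in → contributes +6.6591 in⁴
  bottom flange (beyond web): d = -3.25 in → contributes +6.6591 in⁴
Total I = 21.179 in⁴.

I_x ≈ 21.2 in⁴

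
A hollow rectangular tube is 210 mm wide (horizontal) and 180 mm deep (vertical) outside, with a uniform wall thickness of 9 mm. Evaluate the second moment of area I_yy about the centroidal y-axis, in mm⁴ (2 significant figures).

I_yy ≈ 4.3 × 10⁷ mm⁴

Treat the section as a set of non-overlapping primitives; coordinates are from the bounding-box lower-left.
Outer rectangle: 210 × 180, A = 37 800 mm², x = 105 mm, Ī = 138 915 000 mm⁴.
Inner void (subtracted): 192 × 162, A = 31 104 mm², x = 105 mm, Ī = 95 551 488 mm⁴.
By symmetry the centroid is at mid-width, x̄ = 105 mm.
All pieces are centred on the centroidal y-axis, so I = ΣĪ (holes subtracted) = 43 363 512 mm⁴.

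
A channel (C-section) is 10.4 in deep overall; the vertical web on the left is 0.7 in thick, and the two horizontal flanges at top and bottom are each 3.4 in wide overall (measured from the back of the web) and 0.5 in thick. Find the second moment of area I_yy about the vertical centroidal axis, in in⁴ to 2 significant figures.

I_yy ≈ 7.6 in⁴

Split into non-overlapping primitives; take the origin at the lower-left of the bounding box.
Web: 0.7 × 10.4, A = 7.28 in², x = 0.35 in, Ī = 0.2973 in⁴.
Top flange (beyond web): 2.7 × 0.5, A = 1.35 in², x = 2.05 in, Ī = 0.8201 in⁴.
Bottom flange (beyond web): 2.7 × 0.5, A = 1.35 in², x = 2.05 in, Ī = 0.8201 in⁴.
Centroid: x̄ = ΣA·x / ΣA = 0.8099 in.
Transfer each piece to the vertical centroidal axis using Ī + A·d² with d = x − 0.8099:
  web: d = -0.4599 in → contributes +1.837 in⁴
  top flange (beyond web): d = 1.24 in → contributes +2.896 in⁴
  bottom flange (beyond web): d = 1.24 in → contributes +2.896 in⁴
Total I = 7.629 in⁴.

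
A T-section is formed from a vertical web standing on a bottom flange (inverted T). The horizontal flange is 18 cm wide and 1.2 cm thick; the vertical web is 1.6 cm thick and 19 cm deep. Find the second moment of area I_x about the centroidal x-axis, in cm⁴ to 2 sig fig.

Decompose the section into non-overlapping parts with the origin at the bottom-left of its bounding rectangle.
Flange: 18 × 1.2, A = 21.6 cm², y = 0.6 cm, Ī = 2.592 cm⁴.
Web: 1.6 × 19, A = 30.4 cm², y = 10.7 cm, Ī = 914.5 cm⁴.
Centroid: ȳ = ΣA·y / ΣA = 6.505 cm.
Transfer each piece to the centroidal x-axis using Ī + A·d² with d = y − 6.505:
  flange: d = -5.905 cm → contributes +755.7 cm⁴
  web: d = 4.195 cm → contributes +1 450 cm⁴
Total I = 2 205 cm⁴.

I_x ≈ 2200 cm⁴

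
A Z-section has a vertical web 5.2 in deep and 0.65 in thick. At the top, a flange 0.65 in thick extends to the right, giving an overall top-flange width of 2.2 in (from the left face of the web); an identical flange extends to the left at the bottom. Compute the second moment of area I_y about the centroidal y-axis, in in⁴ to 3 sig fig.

I_y ≈ 2.96 in⁴

Decompose the section into non-overlapping parts with the origin at the bottom-left of its bounding rectangle.
Web: 0.65 × 5.2, A = 3.38 in², x = 1.875 in, Ī = 0.119 in⁴.
Top flange (beyond web): 1.55 × 0.65, A = 1.0075 in², x = 2.975 in, Ī = 0.20171 in⁴.
Bottom flange (beyond web): 1.55 × 0.65, A = 1.0075 in², x = 0.775 in, Ī = 0.20171 in⁴.
Centroid: x̄ = ΣA·x / ΣA = 1.875 in.
Transfer each piece to the centroidal y-axis using Ī + A·d² with d = x − 1.875:
  web: d = 0 in → contributes +0.119 in⁴
  top flange (beyond web): d = 1.1 in → contributes +1.4208 in⁴
  bottom flange (beyond web): d = -1.1 in → contributes +1.4208 in⁴
Total I = 2.9606 in⁴.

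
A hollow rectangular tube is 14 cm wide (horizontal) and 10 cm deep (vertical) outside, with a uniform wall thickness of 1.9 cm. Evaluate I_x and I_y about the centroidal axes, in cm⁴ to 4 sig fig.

Split into non-overlapping primitives; take the origin at the lower-left of the bounding box.
Outer rectangle: 14 × 10, A = 140 cm², y = 5 cm, Ī = 1166.67 cm⁴.
Inner void (subtracted): 10.2 × 6.2, A = 63.24 cm², y = 5 cm, Ī = 202.579 cm⁴.
By symmetry the centroid is at mid-height, ȳ = 5 cm.
All pieces are centred on the centroidal x-axis, so I = ΣĪ (holes subtracted) = 964.088 cm⁴.
Repeating about the centroidal y-axis gives I_y = 1738.38 cm⁴.

I_x ≈ 964.1 cm⁴, I_y ≈ 1738 cm⁴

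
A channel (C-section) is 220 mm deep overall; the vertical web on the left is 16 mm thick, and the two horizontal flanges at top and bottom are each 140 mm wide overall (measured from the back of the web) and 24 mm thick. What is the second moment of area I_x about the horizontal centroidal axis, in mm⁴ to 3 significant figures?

I_x ≈ 7.16 × 10⁷ mm⁴

Split into non-overlapping primitives; take the origin at the lower-left of the bounding box.
Web: 16 × 220, A = 3 520 mm², y = 110 mm, Ī = 14 197 333 mm⁴.
Top flange (beyond web): 124 × 24, A = 2 976 mm², y = 208 mm, Ī = 142 848 mm⁴.
Bottom flange (beyond web): 124 × 24, A = 2 976 mm², y = 12 mm, Ī = 142 848 mm⁴.
By symmetry the centroid is at mid-height, ȳ = 110 mm.
Transfer each piece to the horizontal centroidal axis using Ī + A·d² with d = y − 110:
  web: d = 0 mm → contributes +14 197 333 mm⁴
  top flange (beyond web): d = 98 mm → contributes +28 724 352 mm⁴
  bottom flange (beyond web): d = -98 mm → contributes +28 724 352 mm⁴
Total I = 71 646 037 mm⁴.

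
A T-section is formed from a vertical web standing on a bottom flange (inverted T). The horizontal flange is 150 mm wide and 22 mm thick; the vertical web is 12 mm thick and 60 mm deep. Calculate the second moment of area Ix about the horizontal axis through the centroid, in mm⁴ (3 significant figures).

Split into non-overlapping primitives; take the origin at the lower-left of the bounding box.
Flange: 150 × 22, A = 3 300 mm², y = 11 mm, Ī = 133 100 mm⁴.
Web: 12 × 60, A = 720 mm², y = 52 mm, Ī = 216 000 mm⁴.
Centroid: ȳ = ΣA·y / ΣA = 18.343 mm.
Transfer each piece to the horizontal axis through the centroid using Ī + A·d² with d = y − 18.343:
  flange: d = -7.3433 mm → contributes +311 049 mm⁴
  web: d = 33.657 mm → contributes +1 031 598 mm⁴
Total I = 1 342 646 mm⁴.

Ix ≈ 1.34 × 10⁶ mm⁴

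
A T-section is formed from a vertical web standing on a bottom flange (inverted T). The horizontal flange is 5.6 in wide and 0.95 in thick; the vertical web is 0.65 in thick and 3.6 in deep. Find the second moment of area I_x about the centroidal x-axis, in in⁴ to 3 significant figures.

I_x ≈ 11.3 in⁴

Split into non-overlapping primitives; take the origin at the lower-left of the bounding box.
Flange: 5.6 × 0.95, A = 5.32 in², y = 0.475 in, Ī = 0.40011 in⁴.
Web: 0.65 × 3.6, A = 2.34 in², y = 2.75 in, Ī = 2.5272 in⁴.
Centroid: ȳ = ΣA·y / ΣA = 1.17 in.
Transfer each piece to the centroidal x-axis using Ī + A·d² with d = y − 1.17:
  flange: d = -0.69497 in → contributes +2.9696 in⁴
  web: d = 1.58 in → contributes +8.369 in⁴
Total I = 11.339 in⁴.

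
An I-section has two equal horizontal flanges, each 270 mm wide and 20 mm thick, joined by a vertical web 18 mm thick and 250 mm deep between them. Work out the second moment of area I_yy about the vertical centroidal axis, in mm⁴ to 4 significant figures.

Decompose the section into non-overlapping parts with the origin at the bottom-left of its bounding rectangle.
Bottom flange: 270 × 20, A = 5 400 mm², x = 135 mm, Ī = 32 805 000 mm⁴.
Web: 18 × 250, A = 4 500 mm², x = 135 mm, Ī = 121 500 mm⁴.
Top flange: 270 × 20, A = 5 400 mm², x = 135 mm, Ī = 32 805 000 mm⁴.
By symmetry the centroid is at mid-width, x̄ = 135 mm.
All pieces are centred on the vertical centroidal axis, so I = ΣĪ = 65 731 500 mm⁴.

I_yy ≈ 6.573 × 10⁷ mm⁴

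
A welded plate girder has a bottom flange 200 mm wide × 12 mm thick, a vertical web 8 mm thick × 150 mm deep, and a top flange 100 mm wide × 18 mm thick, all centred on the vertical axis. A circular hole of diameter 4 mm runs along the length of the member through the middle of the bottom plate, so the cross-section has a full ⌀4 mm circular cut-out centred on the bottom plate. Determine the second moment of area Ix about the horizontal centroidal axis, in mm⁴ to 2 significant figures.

Split into non-overlapping primitives; take the origin at the lower-left of the bounding box.
Bottom plate: 200 × 12, A = 2 400 mm², y = 6 mm, Ī = 28 800 mm⁴.
Web plate: 8 × 150, A = 1 200 mm², y = 87 mm, Ī = 2 250 000 mm⁴.
Top plate: 100 × 18, A = 1 800 mm², y = 171 mm, Ī = 48 600 mm⁴.
Hole (subtracted): ⌀4, A = 12.57 mm², y = 6 mm, Ī = 12.57 mm⁴.
Centroid: ȳ = ΣA·y / ΣA = 79.17 mm.
Transfer each piece to the horizontal centroidal axis using Ī + A·d² with d = y − 79.17:
  bottom plate: d = -73.17 mm → contributes +12 878 134 mm⁴
  web plate: d = 7.83 mm → contributes +2 323 566 mm⁴
  top plate: d = 91.83 mm → contributes +15 227 457 mm⁴
  hole: d = -73.17 mm → contributes −67 292 mm⁴
Total I = 30 361 865 mm⁴.

Ix ≈ 3.0 × 10⁷ mm⁴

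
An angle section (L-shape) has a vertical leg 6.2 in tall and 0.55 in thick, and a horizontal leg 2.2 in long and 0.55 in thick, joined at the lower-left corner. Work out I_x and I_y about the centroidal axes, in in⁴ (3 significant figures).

Decompose the section into non-overlapping parts with the origin at the bottom-left of its bounding rectangle.
Vertical leg: 0.55 × 6.2, A = 3.41 in², y = 3.1 in, Ī = 10.923 in⁴.
Horizontal leg (remainder): 1.65 × 0.55, A = 0.9075 in², y = 0.275 in, Ī = 0.022877 in⁴.
Centroid: ȳ = ΣA·y / ΣA = 2.5062 in.
Transfer each piece to the centroidal x-axis using Ī + A·d² with d = y − 2.5062:
  vertical leg: d = 0.59379 in → contributes +12.126 in⁴
  horizontal leg (remainder): d = -2.2312 in → contributes +4.5407 in⁴
Total I = 16.666 in⁴.
For the y-axis: x̄ = 0.50621 in.
Repeating about the centroidal y-axis gives I_y = 1.1591 in⁴.

I_x ≈ 16.7 in⁴, I_y ≈ 1.16 in⁴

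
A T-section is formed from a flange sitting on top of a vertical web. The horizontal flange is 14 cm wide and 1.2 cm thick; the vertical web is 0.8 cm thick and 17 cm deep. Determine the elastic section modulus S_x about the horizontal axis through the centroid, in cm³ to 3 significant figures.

Break the section into simple shapes (no overlaps), measuring from the bottom-left corner of the bounding box.
Flange: 14 × 1.2, A = 16.8 cm², y = 17.6 cm, Ī = 2.016 cm⁴.
Web: 0.8 × 17, A = 13.6 cm², y = 8.5 cm, Ī = 327.53 cm⁴.
Centroid: ȳ = ΣA·y / ΣA = 13.529 cm.
Transfer each piece to the horizontal axis through the centroid using Ī + A·d² with d = y − 13.529:
  flange: d = 4.0711 cm → contributes +280.45 cm⁴
  web: d = -5.0289 cm → contributes +671.48 cm⁴
Total I = 951.93 cm⁴.
Extreme fibre distance c = 13.529 cm; S = I/c = 70.363 cm³.

S_x ≈ 70.4 cm³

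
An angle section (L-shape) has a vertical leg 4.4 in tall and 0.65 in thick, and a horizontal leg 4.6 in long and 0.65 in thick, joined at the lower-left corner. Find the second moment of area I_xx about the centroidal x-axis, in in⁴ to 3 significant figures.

I_xx ≈ 9.46 in⁴

Split into non-overlapping primitives; take the origin at the lower-left of the bounding box.
Vertical leg: 0.65 × 4.4, A = 2.86 in², y = 2.2 in, Ī = 4.6141 in⁴.
Horizontal leg (remainder): 3.95 × 0.65, A = 2.5675 in², y = 0.325 in, Ī = 0.090397 in⁴.
Centroid: ȳ = ΣA·y / ΣA = 1.313 in.
Transfer each piece to the centroidal x-axis using Ī + A·d² with d = y − 1.313:
  vertical leg: d = 0.88698 in → contributes +6.8642 in⁴
  horizontal leg (remainder): d = -0.98802 in → contributes +2.5968 in⁴
Total I = 9.4609 in⁴.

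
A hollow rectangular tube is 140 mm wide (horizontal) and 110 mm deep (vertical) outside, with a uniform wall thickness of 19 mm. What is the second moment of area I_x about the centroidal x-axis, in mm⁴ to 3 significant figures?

Treat the section as a set of non-overlapping primitives; coordinates are from the bounding-box lower-left.
Outer rectangle: 140 × 110, A = 15 400 mm², y = 55 mm, Ī = 15 528 333 mm⁴.
Inner void (subtracted): 102 × 72, A = 7 344 mm², y = 55 mm, Ī = 3 172 608 mm⁴.
By symmetry the centroid is at mid-height, ȳ = 55 mm.
All pieces are centred on the centroidal x-axis, so I = ΣĪ (holes subtracted) = 12 355 725 mm⁴.

I_x ≈ 1.24 × 10⁷ mm⁴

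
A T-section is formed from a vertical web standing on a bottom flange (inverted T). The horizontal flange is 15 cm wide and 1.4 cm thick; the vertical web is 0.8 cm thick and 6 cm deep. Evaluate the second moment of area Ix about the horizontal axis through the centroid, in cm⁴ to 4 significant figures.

Decompose the section into non-overlapping parts with the origin at the bottom-left of its bounding rectangle.
Flange: 15 × 1.4, A = 21 cm², y = 0.7 cm, Ī = 3.43 cm⁴.
Web: 0.8 × 6, A = 4.8 cm², y = 4.4 cm, Ī = 14.4 cm⁴.
Centroid: ȳ = ΣA·y / ΣA = 1.38837 cm.
Transfer each piece to the horizontal axis through the centroid using Ī + A·d² with d = y − 1.38837:
  flange: d = -0.688372 cm → contributes +13.381 cm⁴
  web: d = 3.01163 cm → contributes +57.9355 cm⁴
Total I = 71.3165 cm⁴.

Ix ≈ 71.32 cm⁴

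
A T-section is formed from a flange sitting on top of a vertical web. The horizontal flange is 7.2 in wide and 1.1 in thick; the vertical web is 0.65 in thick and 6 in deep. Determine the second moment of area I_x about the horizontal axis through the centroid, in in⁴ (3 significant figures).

Treat the section as a set of non-overlapping primitives; coordinates are from the bounding-box lower-left.
Flange: 7.2 × 1.1, A = 7.92 in², y = 6.55 in, Ī = 0.7986 in⁴.
Web: 0.65 × 6, A = 3.9 in², y = 3 in, Ī = 11.7 in⁴.
Centroid: ȳ = ΣA·y / ΣA = 5.3787 in.
Transfer each piece to the horizontal axis through the centroid using Ī + A·d² with d = y − 5.3787:
  flange: d = 1.1713 in → contributes +11.665 in⁴
  web: d = -2.3787 in → contributes +33.767 in⁴
Total I = 45.431 in⁴.

I_x ≈ 45.4 in⁴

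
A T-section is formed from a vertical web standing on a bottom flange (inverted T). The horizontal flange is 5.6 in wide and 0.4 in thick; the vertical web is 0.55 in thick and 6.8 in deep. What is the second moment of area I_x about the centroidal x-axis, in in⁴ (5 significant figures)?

Decompose the section into non-overlapping parts with the origin at the bottom-left of its bounding rectangle.
Flange: 5.6 × 0.4, A = 2.24 in², y = 0.2 in, Ī = 0.02986667 in⁴.
Web: 0.55 × 6.8, A = 3.74 in², y = 3.8 in, Ī = 14.41147 in⁴.
Centroid: ȳ = ΣA·y / ΣA = 2.451505 in.
Transfer each piece to the centroidal x-axis using Ī + A·d² with d = y − 2.451505:
  flange: d = -2.251505 in → contributes +11.38504 in⁴
  web: d = 1.348495 in → contributes +21.21243 in⁴
Total I = 32.59747 in⁴.

I_x ≈ 32.597 in⁴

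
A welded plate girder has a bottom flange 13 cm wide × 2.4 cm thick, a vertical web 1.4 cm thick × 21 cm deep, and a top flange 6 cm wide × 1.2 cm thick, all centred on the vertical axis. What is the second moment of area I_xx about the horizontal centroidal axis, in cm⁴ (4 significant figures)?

Treat the section as a set of non-overlapping primitives; coordinates are from the bounding-box lower-left.
Bottom plate: 13 × 2.4, A = 31.2 cm², y = 1.2 cm, Ī = 14.976 cm⁴.
Web plate: 1.4 × 21, A = 29.4 cm², y = 12.9 cm, Ī = 1080.45 cm⁴.
Top plate: 6 × 1.2, A = 7.2 cm², y = 24 cm, Ī = 0.864 cm⁴.
Centroid: ȳ = ΣA·y / ΣA = 8.69469 cm.
Transfer each piece to the horizontal centroidal axis using Ī + A·d² with d = y − 8.69469:
  bottom plate: d = -7.49469 cm → contributes +1767.49 cm⁴
  web plate: d = 4.20531 cm → contributes +1600.38 cm⁴
  top plate: d = 15.3053 cm → contributes +1687.48 cm⁴
Total I = 5055.35 cm⁴.

I_xx ≈ 5055 cm⁴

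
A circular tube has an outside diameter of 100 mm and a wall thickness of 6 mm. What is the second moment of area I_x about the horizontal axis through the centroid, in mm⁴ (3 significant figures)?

I_x ≈ 1.96 × 10⁶ mm⁴

Treat the section as a set of non-overlapping primitives; coordinates are from the bounding-box lower-left.
Outer circle: ⌀100, A = 7 854 mm², y = 50 mm, Ī = 4 908 739 mm⁴.
Bore (subtracted): ⌀88, A = 6082.1 mm², y = 50 mm, Ī = 2 943 748 mm⁴.
By symmetry the centroid is at mid-height, ȳ = 50 mm.
All pieces are centred on the horizontal axis through the centroid, so I = ΣĪ (holes subtracted) = 1 964 991 mm⁴.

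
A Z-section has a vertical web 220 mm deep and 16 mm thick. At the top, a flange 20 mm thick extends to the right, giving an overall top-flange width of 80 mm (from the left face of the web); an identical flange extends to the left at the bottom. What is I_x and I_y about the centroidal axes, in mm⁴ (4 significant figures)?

Split into non-overlapping primitives; take the origin at the lower-left of the bounding box.
Web: 16 × 220, A = 3 520 mm², y = 110 mm, Ī = 14 197 333 mm⁴.
Top flange (beyond web): 64 × 20, A = 1 280 mm², y = 210 mm, Ī = 42666.7 mm⁴.
Bottom flange (beyond web): 64 × 20, A = 1 280 mm², y = 10 mm, Ī = 42666.7 mm⁴.
Centroid: ȳ = ΣA·y / ΣA = 110 mm.
Transfer each piece to the centroidal x-axis using Ī + A·d² with d = y − 110:
  web: d = 0 mm → contributes +14 197 333 mm⁴
  top flange (beyond web): d = 100 mm → contributes +12 842 667 mm⁴
  bottom flange (beyond web): d = -100 mm → contributes +12 842 667 mm⁴
Total I = 39 882 667 mm⁴.
For the y-axis: x̄ = 72 mm.
Repeating about the centroidal y-axis gives I_y = 5 044 907 mm⁴.

I_x ≈ 3.988 × 10⁷ mm⁴, I_y ≈ 5.045 × 10⁶ mm⁴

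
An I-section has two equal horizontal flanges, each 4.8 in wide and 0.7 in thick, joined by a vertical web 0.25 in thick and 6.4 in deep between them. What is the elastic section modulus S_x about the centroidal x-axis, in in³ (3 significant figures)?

S_x ≈ 23.2 in³

Treat the section as a set of non-overlapping primitives; coordinates are from the bounding-box lower-left.
Bottom flange: 4.8 × 0.7, A = 3.36 in², y = 0.35 in, Ī = 0.1372 in⁴.
Web: 0.25 × 6.4, A = 1.6 in², y = 3.9 in, Ī = 5.4613 in⁴.
Top flange: 4.8 × 0.7, A = 3.36 in², y = 7.45 in, Ī = 0.1372 in⁴.
By symmetry the centroid is at mid-height, ȳ = 3.9 in.
Transfer each piece to the centroidal x-axis using Ī + A·d² with d = y − 3.9:
  bottom flange: d = -3.55 in → contributes +42.482 in⁴
  web: d = 0 in → contributes +5.4613 in⁴
  top flange: d = 3.55 in → contributes +42.482 in⁴
Total I = 90.425 in⁴.
Extreme fibre distance c = 3.9 in; S = I/c = 23.186 in³.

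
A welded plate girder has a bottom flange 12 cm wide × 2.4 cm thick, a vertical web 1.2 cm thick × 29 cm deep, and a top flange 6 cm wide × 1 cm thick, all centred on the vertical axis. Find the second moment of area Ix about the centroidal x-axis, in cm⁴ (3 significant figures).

Break the section into simple shapes (no overlaps), measuring from the bottom-left corner of the bounding box.
Bottom plate: 12 × 2.4, A = 28.8 cm², y = 1.2 cm, Ī = 13.824 cm⁴.
Web plate: 1.2 × 29, A = 34.8 cm², y = 16.9 cm, Ī = 2438.9 cm⁴.
Top plate: 6 × 1, A = 6 cm², y = 31.9 cm, Ī = 0.5 cm⁴.
Centroid: ȳ = ΣA·y / ΣA = 11.697 cm.
Transfer each piece to the centroidal x-axis using Ī + A·d² with d = y − 11.697:
  bottom plate: d = -10.497 cm → contributes +3186.9 cm⁴
  web plate: d = 5.2034 cm → contributes +3381.1 cm⁴
  top plate: d = 20.203 cm → contributes +2449.6 cm⁴
Total I = 9017.7 cm⁴.

Ix ≈ 9020 cm⁴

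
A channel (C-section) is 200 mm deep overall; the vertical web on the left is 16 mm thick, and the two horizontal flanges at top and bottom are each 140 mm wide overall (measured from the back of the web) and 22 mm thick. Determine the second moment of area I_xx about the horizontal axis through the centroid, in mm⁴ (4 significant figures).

Break the section into simple shapes (no overlaps), measuring from the bottom-left corner of the bounding box.
Web: 16 × 200, A = 3 200 mm², y = 100 mm, Ī = 10 666 667 mm⁴.
Top flange (beyond web): 124 × 22, A = 2 728 mm², y = 189 mm, Ī = 110 029 mm⁴.
Bottom flange (beyond web): 124 × 22, A = 2 728 mm², y = 11 mm, Ī = 110 029 mm⁴.
By symmetry the centroid is at mid-height, ȳ = 100 mm.
Transfer each piece to the horizontal axis through the centroid using Ī + A·d² with d = y − 100:
  web: d = 0 mm → contributes +10 666 667 mm⁴
  top flange (beyond web): d = 89 mm → contributes +21 718 517 mm⁴
  bottom flange (beyond web): d = -89 mm → contributes +21 718 517 mm⁴
Total I = 54 103 701 mm⁴.

I_xx ≈ 5.410 × 10⁷ mm⁴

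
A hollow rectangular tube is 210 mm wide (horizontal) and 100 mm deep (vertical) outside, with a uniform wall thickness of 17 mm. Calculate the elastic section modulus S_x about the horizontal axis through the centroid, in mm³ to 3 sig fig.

Break the section into simple shapes (no overlaps), measuring from the bottom-left corner of the bounding box.
Outer rectangle: 210 × 100, A = 21 000 mm², y = 50 mm, Ī = 17 500 000 mm⁴.
Inner void (subtracted): 176 × 66, A = 11 616 mm², y = 50 mm, Ī = 4 216 608 mm⁴.
By symmetry the centroid is at mid-height, ȳ = 50 mm.
All pieces are centred on the horizontal axis through the centroid, so I = ΣĪ (holes subtracted) = 13 283 392 mm⁴.
Extreme fibre distance c = 50 mm; S = I/c = 265 668 mm³.

S_x ≈ 2.66 × 10⁵ mm³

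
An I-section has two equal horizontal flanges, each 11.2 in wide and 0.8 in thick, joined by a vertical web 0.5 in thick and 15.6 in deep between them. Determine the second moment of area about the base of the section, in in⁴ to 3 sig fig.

I_base ≈ 3270 in⁴

Treat the section as a set of non-overlapping primitives; coordinates are from the bounding-box lower-left.
Bottom flange: 11.2 × 0.8, A = 8.96 in², y = 0.4 in, Ī = 0.47787 in⁴.
Web: 0.5 × 15.6, A = 7.8 in², y = 8.6 in, Ī = 158.18 in⁴.
Top flange: 11.2 × 0.8, A = 8.96 in², y = 16.8 in, Ī = 0.47787 in⁴.
Transfer each piece to the base of the section using Ī + A·d² with d = y − 0:
  bottom flange: d = 0.4 in → contributes +1.9115 in⁴
  web: d = 8.6 in → contributes +735.07 in⁴
  top flange: d = 16.8 in → contributes +2529.3 in⁴
Total I = 3266.3 in⁴.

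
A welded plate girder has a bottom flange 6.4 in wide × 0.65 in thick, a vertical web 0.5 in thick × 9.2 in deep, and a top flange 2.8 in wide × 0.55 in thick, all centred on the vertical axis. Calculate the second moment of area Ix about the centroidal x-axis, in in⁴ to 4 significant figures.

Treat the section as a set of non-overlapping primitives; coordinates are from the bounding-box lower-left.
Bottom plate: 6.4 × 0.65, A = 4.16 in², y = 0.325 in, Ī = 0.146467 in⁴.
Web plate: 0.5 × 9.2, A = 4.6 in², y = 5.25 in, Ī = 32.4453 in⁴.
Top plate: 2.8 × 0.55, A = 1.54 in², y = 10.125 in, Ī = 0.0388208 in⁴.
Centroid: ȳ = ΣA·y / ΣA = 3.98976 in.
Transfer each piece to the centroidal x-axis using Ī + A·d² with d = y − 3.98976:
  bottom plate: d = -3.66476 in → contributes +56.0171 in⁴
  web plate: d = 1.26024 in → contributes +39.7511 in⁴
  top plate: d = 6.13524 in → contributes +58.0063 in⁴
Total I = 153.775 in⁴.

Ix ≈ 153.8 in⁴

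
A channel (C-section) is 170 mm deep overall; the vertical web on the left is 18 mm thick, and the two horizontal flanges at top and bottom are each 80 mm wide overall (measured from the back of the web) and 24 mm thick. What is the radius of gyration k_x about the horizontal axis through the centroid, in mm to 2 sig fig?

k_x ≈ 62 mm

Break the section into simple shapes (no overlaps), measuring from the bottom-left corner of the bounding box.
Web: 18 × 170, A = 3 060 mm², y = 85 mm, Ī = 7 369 500 mm⁴.
Top flange (beyond web): 62 × 24, A = 1 488 mm², y = 158 mm, Ī = 71 424 mm⁴.
Bottom flange (beyond web): 62 × 24, A = 1 488 mm², y = 12 mm, Ī = 71 424 mm⁴.
By symmetry the centroid is at mid-height, ȳ = 85 mm.
Transfer each piece to the horizontal axis through the centroid using Ī + A·d² with d = y − 85:
  web: d = 0 mm → contributes +7 369 500 mm⁴
  top flange (beyond web): d = 73 mm → contributes +8 000 976 mm⁴
  bottom flange (beyond web): d = -73 mm → contributes +8 000 976 mm⁴
Total I = 23 371 452 mm⁴.
Radius of gyration: k = √(I/A) = √(23 371 452 / 6 036) = 62.23 mm.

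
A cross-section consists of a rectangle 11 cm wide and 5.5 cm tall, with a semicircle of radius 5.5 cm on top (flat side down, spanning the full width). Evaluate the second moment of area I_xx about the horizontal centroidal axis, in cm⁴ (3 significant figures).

Split into non-overlapping primitives; take the origin at the lower-left of the bounding box.
Rectangular body: 11 × 5.5, A = 60.5 cm², y = 2.75 cm, Ī = 152.51 cm⁴.
Semicircular cap: semicircle r = 5.5, A = 47.517 cm², y = 7.8343 cm, Ī = 100.43 cm⁴.
Centroid: ȳ = ΣA·y / ΣA = 4.9866 cm.
Transfer each piece to the horizontal centroidal axis using Ī + A·d² with d = y − 4.9866:
  rectangular body: d = -2.2366 cm → contributes +455.15 cm⁴
  semicircular cap: d = 2.8477 cm → contributes +485.76 cm⁴
Total I = 940.91 cm⁴.

I_xx ≈ 941 cm⁴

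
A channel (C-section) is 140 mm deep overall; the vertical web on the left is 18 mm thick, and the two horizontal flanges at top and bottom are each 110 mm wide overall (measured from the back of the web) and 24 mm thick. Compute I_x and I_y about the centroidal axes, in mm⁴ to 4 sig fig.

Split into non-overlapping primitives; take the origin at the lower-left of the bounding box.
Web: 18 × 140, A = 2 520 mm², y = 70 mm, Ī = 4 116 000 mm⁴.
Top flange (beyond web): 92 × 24, A = 2 208 mm², y = 128 mm, Ī = 105 984 mm⁴.
Bottom flange (beyond web): 92 × 24, A = 2 208 mm², y = 12 mm, Ī = 105 984 mm⁴.
By symmetry the centroid is at mid-height, ȳ = 70 mm.
Transfer each piece to the centroidal x-axis using Ī + A·d² with d = y − 70:
  web: d = 0 mm → contributes +4 116 000 mm⁴
  top flange (beyond web): d = 58 mm → contributes +7 533 696 mm⁴
  bottom flange (beyond web): d = -58 mm → contributes +7 533 696 mm⁴
Total I = 19 183 392 mm⁴.
For the y-axis: x̄ = 44.0173 mm.
Repeating about the centroidal y-axis gives I_y = 8 036 190 mm⁴.

I_x ≈ 1.918 × 10⁷ mm⁴, I_y ≈ 8.036 × 10⁶ mm⁴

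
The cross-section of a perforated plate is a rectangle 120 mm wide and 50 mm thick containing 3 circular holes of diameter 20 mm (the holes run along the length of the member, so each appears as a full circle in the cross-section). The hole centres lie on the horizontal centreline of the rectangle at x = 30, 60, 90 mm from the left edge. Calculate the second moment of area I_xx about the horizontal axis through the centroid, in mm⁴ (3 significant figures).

I_xx ≈ 1.23 × 10⁶ mm⁴

Split into non-overlapping primitives; take the origin at the lower-left of the bounding box.
Plate: 120 × 50, A = 6 000 mm², y = 25 mm, Ī = 1 250 000 mm⁴.
Hole 1 (subtracted): ⌀20, A = 314.16 mm², y = 25 mm, Ī = 7 854 mm⁴.
Hole 2 (subtracted): ⌀20, A = 314.16 mm², y = 25 mm, Ī = 7 854 mm⁴.
Hole 3 (subtracted): ⌀20, A = 314.16 mm², y = 25 mm, Ī = 7 854 mm⁴.
By symmetry the centroid is at mid-height, ȳ = 25 mm.
All pieces are centred on the horizontal axis through the centroid, so I = ΣĪ (holes subtracted) = 1 226 438 mm⁴.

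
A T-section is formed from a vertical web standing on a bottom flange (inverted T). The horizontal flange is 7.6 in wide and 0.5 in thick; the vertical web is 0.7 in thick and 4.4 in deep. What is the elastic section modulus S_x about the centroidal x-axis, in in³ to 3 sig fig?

S_x ≈ 4.29 in³

Split into non-overlapping primitives; take the origin at the lower-left of the bounding box.
Flange: 7.6 × 0.5, A = 3.8 in², y = 0.25 in, Ī = 0.079167 in⁴.
Web: 0.7 × 4.4, A = 3.08 in², y = 2.7 in, Ī = 4.9691 in⁴.
Centroid: ȳ = ΣA·y / ΣA = 1.3468 in.
Transfer each piece to the centroidal x-axis using Ī + A·d² with d = y − 1.3468:
  flange: d = -1.0968 in → contributes +4.6505 in⁴
  web: d = 1.3532 in → contributes +10.609 in⁴
Total I = 15.259 in⁴.
Extreme fibre distance c = 3.5532 in; S = I/c = 4.2946 in³.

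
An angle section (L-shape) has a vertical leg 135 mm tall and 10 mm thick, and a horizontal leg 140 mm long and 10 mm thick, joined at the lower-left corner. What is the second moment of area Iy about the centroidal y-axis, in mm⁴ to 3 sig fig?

Iy ≈ 5.09 × 10⁶ mm⁴

Break the section into simple shapes (no overlaps), measuring from the bottom-left corner of the bounding box.
Vertical leg: 10 × 135, A = 1 350 mm², x = 5 mm, Ī = 11 250 mm⁴.
Horizontal leg (remainder): 130 × 10, A = 1 300 mm², x = 75 mm, Ī = 1 830 833 mm⁴.
Centroid: x̄ = ΣA·x / ΣA = 39.34 mm.
Transfer each piece to the centroidal y-axis using Ī + A·d² with d = x − 39.34:
  vertical leg: d = -34.34 mm → contributes +1 603 183 mm⁴
  horizontal leg (remainder): d = 35.66 mm → contributes +3 483 995 mm⁴
Total I = 5 087 178 mm⁴.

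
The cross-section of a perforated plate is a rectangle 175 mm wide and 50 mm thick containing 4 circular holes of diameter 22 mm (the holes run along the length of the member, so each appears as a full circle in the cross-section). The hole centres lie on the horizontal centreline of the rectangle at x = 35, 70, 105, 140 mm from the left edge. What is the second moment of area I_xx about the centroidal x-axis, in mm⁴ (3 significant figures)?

I_xx ≈ 1.78 × 10⁶ mm⁴

Decompose the section into non-overlapping parts with the origin at the bottom-left of its bounding rectangle.
Plate: 175 × 50, A = 8 750 mm², y = 25 mm, Ī = 1 822 917 mm⁴.
Hole 1 (subtracted): ⌀22, A = 380.13 mm², y = 25 mm, Ī = 11 499 mm⁴.
Hole 2 (subtracted): ⌀22, A = 380.13 mm², y = 25 mm, Ī = 11 499 mm⁴.
Hole 3 (subtracted): ⌀22, A = 380.13 mm², y = 25 mm, Ī = 11 499 mm⁴.
Hole 4 (subtracted): ⌀22, A = 380.13 mm², y = 25 mm, Ī = 11 499 mm⁴.
By symmetry the centroid is at mid-height, ȳ = 25 mm.
All pieces are centred on the centroidal x-axis, so I = ΣĪ (holes subtracted) = 1 776 921 mm⁴.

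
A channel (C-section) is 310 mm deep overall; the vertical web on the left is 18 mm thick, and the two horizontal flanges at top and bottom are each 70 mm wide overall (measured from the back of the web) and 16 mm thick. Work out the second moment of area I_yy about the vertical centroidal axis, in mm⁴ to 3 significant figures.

I_yy ≈ 2.10 × 10⁶ mm⁴

Treat the section as a set of non-overlapping primitives; coordinates are from the bounding-box lower-left.
Web: 18 × 310, A = 5 580 mm², x = 9 mm, Ī = 150 660 mm⁴.
Top flange (beyond web): 52 × 16, A = 832 mm², x = 44 mm, Ī = 187 477 mm⁴.
Bottom flange (beyond web): 52 × 16, A = 832 mm², x = 44 mm, Ī = 187 477 mm⁴.
Centroid: x̄ = ΣA·x / ΣA = 17.04 mm.
Transfer each piece to the vertical centroidal axis using Ī + A·d² with d = x − 17.04:
  web: d = -8.0398 mm → contributes +511 338 mm⁴
  top flange (beyond web): d = 26.96 mm → contributes +792 220 mm⁴
  bottom flange (beyond web): d = 26.96 mm → contributes +792 220 mm⁴
Total I = 2 095 779 mm⁴.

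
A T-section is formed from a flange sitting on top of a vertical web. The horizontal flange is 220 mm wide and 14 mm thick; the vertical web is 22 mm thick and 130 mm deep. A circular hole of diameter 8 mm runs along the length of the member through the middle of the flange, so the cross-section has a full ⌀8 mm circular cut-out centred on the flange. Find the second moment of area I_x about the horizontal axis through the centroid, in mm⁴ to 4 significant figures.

I_x ≈ 1.170 × 10⁷ mm⁴

Decompose the section into non-overlapping parts with the origin at the bottom-left of its bounding rectangle.
Flange: 220 × 14, A = 3 080 mm², y = 137 mm, Ī = 50306.7 mm⁴.
Web: 22 × 130, A = 2 860 mm², y = 65 mm, Ī = 4 027 833 mm⁴.
Hole (subtracted): ⌀8, A = 50.2655 mm², y = 137 mm, Ī = 201.062 mm⁴.
Centroid: ȳ = ΣA·y / ΣA = 102.037 mm.
Transfer each piece to the horizontal axis through the centroid using Ī + A·d² with d = y − 102.037:
  flange: d = 34.9625 mm → contributes +3 815 232 mm⁴
  web: d = -37.0375 mm → contributes +7 951 108 mm⁴
  hole: d = 34.9625 mm → contributes −61644.5 mm⁴
Total I = 11 704 695 mm⁴.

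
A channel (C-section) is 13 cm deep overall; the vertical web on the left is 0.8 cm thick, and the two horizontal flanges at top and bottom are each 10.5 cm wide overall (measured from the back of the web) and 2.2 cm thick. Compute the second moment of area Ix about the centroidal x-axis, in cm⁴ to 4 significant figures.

Ix ≈ 1408 cm⁴

Split into non-overlapping primitives; take the origin at the lower-left of the bounding box.
Web: 0.8 × 13, A = 10.4 cm², y = 6.5 cm, Ī = 146.467 cm⁴.
Top flange (beyond web): 9.7 × 2.2, A = 21.34 cm², y = 11.9 cm, Ī = 8.60713 cm⁴.
Bottom flange (beyond web): 9.7 × 2.2, A = 21.34 cm², y = 1.1 cm, Ī = 8.60713 cm⁴.
By symmetry the centroid is at mid-height, ȳ = 6.5 cm.
Transfer each piece to the centroidal x-axis using Ī + A·d² with d = y − 6.5:
  web: d = 0 cm → contributes +146.467 cm⁴
  top flange (beyond web): d = 5.4 cm → contributes +630.882 cm⁴
  bottom flange (beyond web): d = -5.4 cm → contributes +630.882 cm⁴
Total I = 1408.23 cm⁴.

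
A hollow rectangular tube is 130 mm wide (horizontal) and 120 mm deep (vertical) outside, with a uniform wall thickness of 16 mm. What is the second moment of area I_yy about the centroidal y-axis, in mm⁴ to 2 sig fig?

Split into non-overlapping primitives; take the origin at the lower-left of the bounding box.
Outer rectangle: 130 × 120, A = 15 600 mm², x = 65 mm, Ī = 21 970 000 mm⁴.
Inner void (subtracted): 98 × 88, A = 8 624 mm², x = 65 mm, Ī = 6 902 075 mm⁴.
By symmetry the centroid is at mid-width, x̄ = 65 mm.
All pieces are centred on the centroidal y-axis, so I = ΣĪ (holes subtracted) = 15 067 925 mm⁴.

I_yy ≈ 1.5 × 10⁷ mm⁴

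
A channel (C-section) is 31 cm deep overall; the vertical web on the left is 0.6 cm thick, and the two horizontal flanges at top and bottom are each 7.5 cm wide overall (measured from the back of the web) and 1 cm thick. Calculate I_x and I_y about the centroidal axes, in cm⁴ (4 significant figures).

I_x ≈ 4596 cm⁴, I_y ≈ 166.7 cm⁴

Decompose the section into non-overlapping parts with the origin at the bottom-left of its bounding rectangle.
Web: 0.6 × 31, A = 18.6 cm², y = 15.5 cm, Ī = 1489.55 cm⁴.
Top flange (beyond web): 6.9 × 1, A = 6.9 cm², y = 30.5 cm, Ī = 0.575 cm⁴.
Bottom flange (beyond web): 6.9 × 1, A = 6.9 cm², y = 0.5 cm, Ī = 0.575 cm⁴.
By symmetry the centroid is at mid-height, ȳ = 15.5 cm.
Transfer each piece to the centroidal x-axis using Ī + A·d² with d = y − 15.5:
  web: d = 0 cm → contributes +1489.55 cm⁴
  top flange (beyond web): d = 15 cm → contributes +1553.08 cm⁴
  bottom flange (beyond web): d = -15 cm → contributes +1553.08 cm⁴
Total I = 4595.7 cm⁴.
For the y-axis: x̄ = 1.89722 cm.
Repeating about the centroidal y-axis gives I_y = 166.716 cm⁴.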